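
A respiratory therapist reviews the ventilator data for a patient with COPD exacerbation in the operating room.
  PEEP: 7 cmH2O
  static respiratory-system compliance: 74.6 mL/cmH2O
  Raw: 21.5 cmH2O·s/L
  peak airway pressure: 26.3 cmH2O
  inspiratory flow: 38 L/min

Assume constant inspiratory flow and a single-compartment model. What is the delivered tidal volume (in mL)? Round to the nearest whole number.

424

Flow: 38 L/min ÷ 60 = 0.6333 L/s.
Equation of motion (constant flow): PIP = Vt/C + R·V̇ + PEEP.
Vt/C = PIP − R·V̇ − PEEP = 26.3 − 13.616 − 7 = 5.684 cmH2O.
Vt = C × 5.684 = 74.6 × 5.684 = 424.03 mL.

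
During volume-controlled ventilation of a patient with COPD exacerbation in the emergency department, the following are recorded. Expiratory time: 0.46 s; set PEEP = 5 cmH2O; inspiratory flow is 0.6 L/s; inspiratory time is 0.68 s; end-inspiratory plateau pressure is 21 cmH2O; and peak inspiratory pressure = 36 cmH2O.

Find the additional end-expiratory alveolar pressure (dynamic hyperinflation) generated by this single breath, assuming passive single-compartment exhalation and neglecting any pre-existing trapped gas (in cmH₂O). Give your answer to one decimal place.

Vt = flow × Ti = 0.6 L/s × 0.68 s × 1000 mL/L = 408.0 mL.
R = (PIP − Pplat)/V̇ = (36 − 21) / 0.6 = 15.0/0.6 = 25.0 cmH2O·s/L.
C = Vt/(Pplat − PEEP) = 408.0 / (21 − 5) = 408.0/16.0 = 25.5 mL/cmH2O.
τ = R × C = 25.0 × 0.0255 L/cmH2O = 0.6375 s.
Fraction remaining = e^(−Te/τ) = e^(−0.46/0.6375) = 0.486; trapped volume = 408.0 × 0.486 = 198.29 mL.
Additional alveolar pressure from trapping ≈ V_trapped / C = 198.29 / 25.5 = 7.776 cmH2O.

7.8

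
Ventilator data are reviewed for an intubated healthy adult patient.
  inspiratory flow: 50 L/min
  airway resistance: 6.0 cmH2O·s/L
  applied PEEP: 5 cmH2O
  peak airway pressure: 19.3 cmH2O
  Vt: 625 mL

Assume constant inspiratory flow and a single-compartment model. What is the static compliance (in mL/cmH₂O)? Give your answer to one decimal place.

67.2

Flow: 50 L/min ÷ 60 = 0.8333 L/s.
Equation of motion (constant flow): PIP = Vt/C + R·V̇ + PEEP.
Vt/C = PIP − R·V̇ − PEEP = 19.3 − 6.0×0.8333 − 5 = 19.3 − 5.0 − 5 = 9.3 cmH2O.
C = Vt / 9.3 = 625 / 9.3 = 67.204 mL/cmH2O.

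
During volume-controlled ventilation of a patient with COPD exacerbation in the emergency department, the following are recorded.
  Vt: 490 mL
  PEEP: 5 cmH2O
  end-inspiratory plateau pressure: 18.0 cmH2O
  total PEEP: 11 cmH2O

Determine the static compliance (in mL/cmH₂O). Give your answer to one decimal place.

End-expiratory occlusion gives total PEEP = 11 cmH2O (intrinsic PEEP = 11 − 5 = 6). Use total PEEP for the elastic gradient.
Cstat = Vt / (Pplat − PEEPtotal) = 490 / (18.0 − 11) = 490 / 7.0 = 70.0 mL/cmH2O.

70.0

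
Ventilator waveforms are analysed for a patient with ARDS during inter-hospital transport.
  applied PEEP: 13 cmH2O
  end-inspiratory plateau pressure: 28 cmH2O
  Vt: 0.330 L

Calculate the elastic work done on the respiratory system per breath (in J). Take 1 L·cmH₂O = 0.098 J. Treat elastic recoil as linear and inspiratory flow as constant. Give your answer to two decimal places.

0.24

Elastic work ≈ ½ × (Pplat − PEEP) × Vt = 0.5 × (28 − 13) × 0.330 L = 0.5 × 15.0 × 0.330 = 2.475 L·cmH2O.
× 0.098 J/(L·cmH2O) → 0.2426 J.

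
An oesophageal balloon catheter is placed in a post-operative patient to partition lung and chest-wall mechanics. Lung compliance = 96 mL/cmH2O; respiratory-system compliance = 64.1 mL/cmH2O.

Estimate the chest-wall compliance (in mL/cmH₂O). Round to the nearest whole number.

193

1/Ccw = 1/Crs − 1/CL.
1/Ccw = 1/64.1 − 1/96 = 0.005184.
Ccw = 192.9 mL/cmH2O.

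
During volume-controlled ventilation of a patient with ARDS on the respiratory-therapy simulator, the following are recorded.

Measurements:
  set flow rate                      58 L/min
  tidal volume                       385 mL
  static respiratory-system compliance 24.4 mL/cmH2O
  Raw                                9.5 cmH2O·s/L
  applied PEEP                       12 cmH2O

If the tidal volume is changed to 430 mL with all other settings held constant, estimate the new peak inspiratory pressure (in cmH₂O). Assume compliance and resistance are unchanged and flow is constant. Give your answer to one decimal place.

Flow: 58 L/min ÷ 60 = 0.9667 L/s.
PIP = Vt/C + R·V̇ + PEEP (constant-flow equation of motion).
Only the elastic term changes: ΔPIP = ΔVt / C = (430 − 385) / 24.4 = 1.844 cmH2O.
Original PIP = 385/24.4 + 9.5×0.9667 + 12 = 36.962 cmH2O; new PIP = 36.962 + (1.844) = 38.806 cmH2O.

38.8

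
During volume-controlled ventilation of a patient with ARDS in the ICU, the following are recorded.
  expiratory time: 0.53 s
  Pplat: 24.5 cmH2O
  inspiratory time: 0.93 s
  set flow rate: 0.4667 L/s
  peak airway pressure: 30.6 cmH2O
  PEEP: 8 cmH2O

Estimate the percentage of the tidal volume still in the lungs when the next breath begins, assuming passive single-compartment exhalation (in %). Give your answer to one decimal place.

Vt = flow × Ti = 0.4667 L/s × 0.93 s × 1000 mL/L = 434.03 mL.
R = (PIP − Pplat)/V̇ = (30.6 − 24.5) / 0.4667 = 6.1/0.4667 = 13.07 cmH2O·s/L.
C = Vt/(Pplat − PEEP) = 434.03 / (24.5 − 8) = 434.03/16.5 = 26.305 mL/cmH2O.
τ = R × C = 13.07 × 0.02631 L/cmH2O = 0.3439 s.
Fraction remaining at end-expiration = e^(−Te/τ) = e^(−0.53/0.3439) = 0.2141 → 21.41%.

21.4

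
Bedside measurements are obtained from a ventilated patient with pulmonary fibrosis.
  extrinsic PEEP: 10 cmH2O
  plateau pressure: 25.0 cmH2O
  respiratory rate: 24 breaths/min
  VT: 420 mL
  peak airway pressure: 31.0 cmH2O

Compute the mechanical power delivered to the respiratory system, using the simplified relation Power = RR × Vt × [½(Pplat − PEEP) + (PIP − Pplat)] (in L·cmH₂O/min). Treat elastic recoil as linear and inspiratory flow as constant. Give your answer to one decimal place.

Per-breath work = Vt × [½(Pplat−PEEP) + (PIP−Pplat)] = 0.420 × [0.5×15.0 + 6.0] = 0.420 × 13.5 = 5.67 L·cmH2O.
Power = 24 × 5.67 = 136.08 L·cmH2O/min.

136.1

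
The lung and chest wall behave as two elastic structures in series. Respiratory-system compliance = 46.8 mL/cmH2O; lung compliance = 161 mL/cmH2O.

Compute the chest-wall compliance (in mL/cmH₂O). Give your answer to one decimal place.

1/Ccw = 1/Crs − 1/CL.
1/Ccw = 1/46.8 − 1/161 = 0.01516.
Ccw = 65.963 mL/cmH2O.

66.0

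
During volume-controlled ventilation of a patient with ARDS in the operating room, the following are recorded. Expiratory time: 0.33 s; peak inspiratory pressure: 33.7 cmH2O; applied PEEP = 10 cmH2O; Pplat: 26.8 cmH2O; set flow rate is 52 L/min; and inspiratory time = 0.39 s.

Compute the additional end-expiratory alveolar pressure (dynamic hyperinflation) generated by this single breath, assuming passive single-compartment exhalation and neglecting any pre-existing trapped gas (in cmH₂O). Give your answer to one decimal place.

Flow: 52 L/min ÷ 60 = 0.8667 L/s.
Vt = flow × Ti = 0.8667 L/s × 0.39 s × 1000 mL/L = 338.01 mL.
R = (PIP − Pplat)/V̇ = (33.7 − 26.8) / 0.8667 = 6.9/0.8667 = 7.961 cmH2O·s/L.
C = Vt/(Pplat − PEEP) = 338.01 / (26.8 − 10) = 338.01/16.8 = 20.12 mL/cmH2O.
τ = R × C = 7.961 × 0.02012 L/cmH2O = 0.1602 s.
Fraction remaining = e^(−Te/τ) = e^(−0.33/0.1602) = 0.1275; trapped volume = 338.01 × 0.1275 = 43.096 mL.
Additional alveolar pressure from trapping ≈ V_trapped / C = 43.096 / 20.12 = 2.142 cmH2O.

2.1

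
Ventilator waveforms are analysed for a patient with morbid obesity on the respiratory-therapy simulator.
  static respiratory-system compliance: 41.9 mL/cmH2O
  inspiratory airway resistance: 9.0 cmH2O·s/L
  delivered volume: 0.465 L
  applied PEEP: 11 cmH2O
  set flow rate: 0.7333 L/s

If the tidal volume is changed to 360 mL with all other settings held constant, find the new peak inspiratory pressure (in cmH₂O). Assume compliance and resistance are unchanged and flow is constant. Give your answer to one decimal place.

PIP = Vt/C + R·V̇ + PEEP (constant-flow equation of motion).
Only the elastic term changes: ΔPIP = ΔVt / C = (360 − 465) / 41.9 = -2.506 cmH2O.
Original PIP = 465/41.9 + 9.0×0.7333 + 11 = 28.698 cmH2O; new PIP = 28.698 + (-2.506) = 26.192 cmH2O.

26.2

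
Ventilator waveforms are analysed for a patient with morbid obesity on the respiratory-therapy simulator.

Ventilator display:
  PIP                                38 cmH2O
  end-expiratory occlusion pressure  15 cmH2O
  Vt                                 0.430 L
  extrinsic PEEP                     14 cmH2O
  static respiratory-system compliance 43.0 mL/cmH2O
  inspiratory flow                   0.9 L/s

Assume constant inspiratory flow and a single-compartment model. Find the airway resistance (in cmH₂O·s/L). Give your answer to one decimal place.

Total PEEP = 15 cmH2O (set 14 + intrinsic 1); this is the baseline alveolar pressure.
Equation of motion (constant flow): PIP = Vt/C + R·V̇ + PEEP.
R·V̇ = PIP − Vt/C − PEEP = 38 − 430/43.0 − 15 = 38 − 10.0 − 15 = 13.0 cmH2O.
R = 13.0 / 0.9 = 14.444 cmH2O·s/L.

14.4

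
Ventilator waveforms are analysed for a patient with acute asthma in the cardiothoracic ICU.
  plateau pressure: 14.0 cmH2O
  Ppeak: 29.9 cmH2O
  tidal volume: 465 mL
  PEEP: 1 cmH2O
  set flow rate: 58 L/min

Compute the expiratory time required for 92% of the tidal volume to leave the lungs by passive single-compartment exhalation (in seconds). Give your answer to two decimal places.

1.49

Flow: 58 L/min ÷ 60 = 0.9667 L/s.
R = (PIP − Pplat)/V̇ = (29.9 − 14.0) / 0.9667 = 15.9/0.9667 = 16.448 cmH2O·s/L.
C = Vt/(Pplat − PEEP) = 465.0 / (14.0 − 1) = 465.0/13.0 = 35.769 mL/cmH2O.
τ = R × C = 16.448 × 0.03577 L/cmH2O = 0.5883 s.
t = −τ·ln(1 − 0.92) = −0.5883·ln(0.08) = 1.486 s.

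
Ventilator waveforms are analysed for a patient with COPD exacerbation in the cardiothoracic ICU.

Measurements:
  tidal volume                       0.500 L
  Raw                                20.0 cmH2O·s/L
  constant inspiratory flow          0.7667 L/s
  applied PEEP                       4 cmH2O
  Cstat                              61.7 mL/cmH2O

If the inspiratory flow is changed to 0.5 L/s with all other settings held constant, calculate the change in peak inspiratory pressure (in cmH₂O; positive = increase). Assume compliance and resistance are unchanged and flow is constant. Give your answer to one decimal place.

-5.3

PIP = Vt/C + R·V̇ + PEEP (constant-flow equation of motion).
Only the resistive term changes: ΔPIP = R × ΔV̇ = 20.0 × (0.5 − 0.7667) = 20.0 × -0.2667 = -5.334 cmH2O.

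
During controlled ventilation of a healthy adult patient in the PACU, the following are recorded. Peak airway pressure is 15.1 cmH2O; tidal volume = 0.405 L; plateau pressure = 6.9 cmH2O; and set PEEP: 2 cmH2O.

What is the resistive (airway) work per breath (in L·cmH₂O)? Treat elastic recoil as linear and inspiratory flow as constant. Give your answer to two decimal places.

3.32

With constant inspiratory flow the resistive pressure is constant at PIP − Pplat = 15.1 − 6.9 = 8.2 cmH2O, so resistive work = 8.2 × 0.405 = 3.321 L·cmH2O.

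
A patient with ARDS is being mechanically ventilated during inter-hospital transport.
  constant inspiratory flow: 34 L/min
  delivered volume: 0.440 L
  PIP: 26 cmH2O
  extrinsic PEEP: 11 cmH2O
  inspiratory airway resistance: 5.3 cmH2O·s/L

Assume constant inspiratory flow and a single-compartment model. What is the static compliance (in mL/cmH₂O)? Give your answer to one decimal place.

36.7

Flow: 34 L/min ÷ 60 = 0.5667 L/s.
Equation of motion (constant flow): PIP = Vt/C + R·V̇ + PEEP.
Vt/C = PIP − R·V̇ − PEEP = 26 − 5.3×0.5667 − 11 = 26 − 3.004 − 11 = 11.996 cmH2O.
C = Vt / 11.996 = 440 / 11.996 = 36.679 mL/cmH2O.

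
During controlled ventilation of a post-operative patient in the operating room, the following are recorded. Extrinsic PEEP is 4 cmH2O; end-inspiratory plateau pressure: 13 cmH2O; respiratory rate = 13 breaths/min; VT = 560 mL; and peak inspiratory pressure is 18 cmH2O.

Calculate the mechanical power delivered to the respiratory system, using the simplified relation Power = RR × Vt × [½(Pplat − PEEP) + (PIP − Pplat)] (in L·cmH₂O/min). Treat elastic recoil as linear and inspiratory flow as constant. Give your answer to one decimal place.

69.2

Per-breath work = Vt × [½(Pplat−PEEP) + (PIP−Pplat)] = 0.560 × [0.5×9.0 + 5.0] = 0.560 × 9.5 = 5.32 L·cmH2O.
Power = 13 × 5.32 = 69.16 L·cmH2O/min.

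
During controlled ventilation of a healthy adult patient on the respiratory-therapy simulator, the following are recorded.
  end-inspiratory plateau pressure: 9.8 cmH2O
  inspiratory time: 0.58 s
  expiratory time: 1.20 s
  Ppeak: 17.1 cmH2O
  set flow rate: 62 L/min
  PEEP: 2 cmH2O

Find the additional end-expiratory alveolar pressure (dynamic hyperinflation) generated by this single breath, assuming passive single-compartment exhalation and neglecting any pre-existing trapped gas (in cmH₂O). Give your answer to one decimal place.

0.9

Flow: 62 L/min ÷ 60 = 1.0333 L/s.
Vt = flow × Ti = 1.0333 L/s × 0.58 s × 1000 mL/L = 599.31 mL.
R = (PIP − Pplat)/V̇ = (17.1 − 9.8) / 1.0333 = 7.3/1.0333 = 7.065 cmH2O·s/L.
C = Vt/(Pplat − PEEP) = 599.31 / (9.8 − 2) = 599.31/7.8 = 76.835 mL/cmH2O.
τ = R × C = 7.065 × 0.07684 L/cmH2O = 0.5429 s.
Fraction remaining = e^(−Te/τ) = e^(−1.20/0.5429) = 0.1097; trapped volume = 599.31 × 0.1097 = 65.744 mL.
Additional alveolar pressure from trapping ≈ V_trapped / C = 65.744 / 76.835 = 0.8557 cmH2O.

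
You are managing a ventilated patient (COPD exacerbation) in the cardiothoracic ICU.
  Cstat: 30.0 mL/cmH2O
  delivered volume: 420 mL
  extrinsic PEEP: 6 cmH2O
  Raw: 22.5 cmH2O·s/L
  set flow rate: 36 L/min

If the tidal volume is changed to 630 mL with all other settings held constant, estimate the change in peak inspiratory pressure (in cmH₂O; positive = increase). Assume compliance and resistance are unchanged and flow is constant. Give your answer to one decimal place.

7.0

PIP = Vt/C + R·V̇ + PEEP (constant-flow equation of motion).
Only the elastic term changes: ΔPIP = ΔVt / C = (630 − 420) / 30.0 = 7.0 cmH2O.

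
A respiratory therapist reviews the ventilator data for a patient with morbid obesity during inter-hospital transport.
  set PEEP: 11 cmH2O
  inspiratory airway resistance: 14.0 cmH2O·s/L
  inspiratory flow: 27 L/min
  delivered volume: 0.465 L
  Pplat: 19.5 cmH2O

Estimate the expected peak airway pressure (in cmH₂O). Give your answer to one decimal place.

25.8

Flow: 27 L/min ÷ 60 = 0.45 L/s.
PIP = Pplat + Raw × flow = 19.5 + 14.0 × 0.45 = 19.5 + 6.3 = 25.8 cmH2O.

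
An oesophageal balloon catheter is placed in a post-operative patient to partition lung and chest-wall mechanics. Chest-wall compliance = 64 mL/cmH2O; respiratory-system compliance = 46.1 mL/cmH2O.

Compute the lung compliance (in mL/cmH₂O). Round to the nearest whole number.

1/CL = 1/Crs − 1/Ccw.
1/CL = 1/46.1 − 1/64 = 0.006067.
CL = 164.83 mL/cmH2O.

165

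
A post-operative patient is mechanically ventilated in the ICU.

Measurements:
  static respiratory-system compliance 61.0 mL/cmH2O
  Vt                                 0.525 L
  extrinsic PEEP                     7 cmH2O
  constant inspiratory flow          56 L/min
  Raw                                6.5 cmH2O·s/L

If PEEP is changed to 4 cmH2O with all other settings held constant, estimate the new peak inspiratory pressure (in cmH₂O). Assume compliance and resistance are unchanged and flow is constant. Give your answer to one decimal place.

Flow: 56 L/min ÷ 60 = 0.9333 L/s.
PIP = Vt/C + R·V̇ + PEEP (constant-flow equation of motion).
Only the baseline term changes: ΔPIP = ΔPEEP = 4 − 7 = -3.0 cmH2O.
Original PIP = 525/61.0 + 6.5×0.9333 + 7 = 21.673 cmH2O; new PIP = 21.673 + (-3.0) = 18.673 cmH2O.

18.7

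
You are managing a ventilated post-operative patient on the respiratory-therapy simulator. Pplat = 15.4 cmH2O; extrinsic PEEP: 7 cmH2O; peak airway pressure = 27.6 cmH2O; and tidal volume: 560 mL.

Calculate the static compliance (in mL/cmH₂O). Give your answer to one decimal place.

66.7

Cstat = Vt / (Pplat − PEEP) = 560 / (15.4 − 7) = 560 / 8.4 = 66.667 mL/cmH2O.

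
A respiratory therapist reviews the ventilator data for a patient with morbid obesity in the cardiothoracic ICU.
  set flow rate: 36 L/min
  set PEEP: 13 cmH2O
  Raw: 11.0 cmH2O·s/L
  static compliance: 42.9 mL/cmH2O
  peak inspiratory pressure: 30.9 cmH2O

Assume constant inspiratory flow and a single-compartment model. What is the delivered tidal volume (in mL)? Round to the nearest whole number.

Flow: 36 L/min ÷ 60 = 0.6 L/s.
Equation of motion (constant flow): PIP = Vt/C + R·V̇ + PEEP.
Vt/C = PIP − R·V̇ − PEEP = 30.9 − 6.6 − 13 = 11.3 cmH2O.
Vt = C × 11.3 = 42.9 × 11.3 = 484.77 mL.

485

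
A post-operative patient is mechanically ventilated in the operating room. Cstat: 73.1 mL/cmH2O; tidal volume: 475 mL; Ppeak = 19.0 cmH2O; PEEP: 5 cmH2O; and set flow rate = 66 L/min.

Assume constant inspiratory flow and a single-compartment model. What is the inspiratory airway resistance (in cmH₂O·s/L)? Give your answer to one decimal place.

Flow: 66 L/min ÷ 60 = 1.1 L/s.
Equation of motion (constant flow): PIP = Vt/C + R·V̇ + PEEP.
R·V̇ = PIP − Vt/C − PEEP = 19.0 − 475/73.1 − 5 = 19.0 − 6.498 − 5 = 7.502 cmH2O.
R = 7.502 / 1.1 = 6.82 cmH2O·s/L.

6.8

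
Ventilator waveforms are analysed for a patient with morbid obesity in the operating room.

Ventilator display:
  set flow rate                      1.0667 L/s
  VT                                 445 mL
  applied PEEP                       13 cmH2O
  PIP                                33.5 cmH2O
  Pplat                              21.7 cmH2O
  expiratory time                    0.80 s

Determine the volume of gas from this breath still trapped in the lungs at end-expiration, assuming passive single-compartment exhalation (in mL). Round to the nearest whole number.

108

R = (PIP − Pplat)/V̇ = (33.5 − 21.7) / 1.0667 = 11.8/1.0667 = 11.062 cmH2O·s/L.
C = Vt/(Pplat − PEEP) = 445.0 / (21.7 − 13) = 445.0/8.7 = 51.149 mL/cmH2O.
τ = R × C = 11.062 × 0.05115 L/cmH2O = 0.5658 s.
Fraction remaining = e^(−Te/τ) = e^(−0.80/0.5658) = 0.2432.
Trapped volume = 445.0 × 0.2432 = 108.22 mL.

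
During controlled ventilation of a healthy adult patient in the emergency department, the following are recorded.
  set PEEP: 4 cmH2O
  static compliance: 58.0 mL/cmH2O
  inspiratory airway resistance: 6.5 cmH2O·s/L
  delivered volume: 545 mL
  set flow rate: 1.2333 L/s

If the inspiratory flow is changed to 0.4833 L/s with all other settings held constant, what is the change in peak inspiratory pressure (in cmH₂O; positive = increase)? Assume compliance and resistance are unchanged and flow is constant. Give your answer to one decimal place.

-4.9

PIP = Vt/C + R·V̇ + PEEP (constant-flow equation of motion).
Only the resistive term changes: ΔPIP = R × ΔV̇ = 6.5 × (0.4833 − 1.2333) = 6.5 × -0.75 = -4.875 cmH2O.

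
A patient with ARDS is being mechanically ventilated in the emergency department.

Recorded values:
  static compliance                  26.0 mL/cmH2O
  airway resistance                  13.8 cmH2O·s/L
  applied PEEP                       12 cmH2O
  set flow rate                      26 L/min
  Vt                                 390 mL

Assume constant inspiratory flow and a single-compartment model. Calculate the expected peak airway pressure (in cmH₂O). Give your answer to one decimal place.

33.0

Flow: 26 L/min ÷ 60 = 0.4333 L/s.
Equation of motion (constant flow): PIP = Vt/C + R·V̇ + PEEP.
PIP = 390/26.0 + 13.8×0.4333 + 12 = 15.0 + 5.98 + 12 = 32.98 cmH2O.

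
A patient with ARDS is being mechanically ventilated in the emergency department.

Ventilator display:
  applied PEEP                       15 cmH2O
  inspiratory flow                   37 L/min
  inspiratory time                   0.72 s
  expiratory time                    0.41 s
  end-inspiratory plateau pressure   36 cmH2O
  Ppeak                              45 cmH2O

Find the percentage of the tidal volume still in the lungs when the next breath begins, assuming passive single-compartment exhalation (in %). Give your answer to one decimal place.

Flow: 37 L/min ÷ 60 = 0.6167 L/s.
Vt = flow × Ti = 0.6167 L/s × 0.72 s × 1000 mL/L = 444.02 mL.
R = (PIP − Pplat)/V̇ = (45 − 36) / 0.6167 = 9.0/0.6167 = 14.594 cmH2O·s/L.
C = Vt/(Pplat − PEEP) = 444.02 / (36 − 15) = 444.02/21.0 = 21.144 mL/cmH2O.
τ = R × C = 14.594 × 0.02114 L/cmH2O = 0.3085 s.
Fraction remaining at end-expiration = e^(−Te/τ) = e^(−0.41/0.3085) = 0.2647 → 26.47%.

26.5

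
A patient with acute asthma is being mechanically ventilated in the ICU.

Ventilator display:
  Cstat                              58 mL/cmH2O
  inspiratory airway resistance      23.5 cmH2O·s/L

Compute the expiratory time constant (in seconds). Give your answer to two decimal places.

1.36

τ = R × C = 23.5 × 58 mL/cmH2O = 23.5 × 0.058 L/cmH2O = 1.363 s.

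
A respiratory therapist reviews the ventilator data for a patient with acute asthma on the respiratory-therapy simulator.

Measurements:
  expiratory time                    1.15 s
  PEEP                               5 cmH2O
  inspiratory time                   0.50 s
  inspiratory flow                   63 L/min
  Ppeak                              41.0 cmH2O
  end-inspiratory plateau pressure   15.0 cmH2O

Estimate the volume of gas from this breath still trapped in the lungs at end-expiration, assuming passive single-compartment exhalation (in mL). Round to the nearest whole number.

217

Flow: 63 L/min ÷ 60 = 1.05 L/s.
Vt = flow × Ti = 1.05 L/s × 0.50 s × 1000 mL/L = 525.0 mL.
R = (PIP − Pplat)/V̇ = (41.0 − 15.0) / 1.05 = 26.0/1.05 = 24.762 cmH2O·s/L.
C = Vt/(Pplat − PEEP) = 525.0 / (15.0 − 5) = 525.0/10.0 = 52.5 mL/cmH2O.
τ = R × C = 24.762 × 0.0525 L/cmH2O = 1.3 s.
Fraction remaining = e^(−Te/τ) = e^(−1.15/1.3) = 0.4129.
Trapped volume = 525.0 × 0.4129 = 216.77 mL.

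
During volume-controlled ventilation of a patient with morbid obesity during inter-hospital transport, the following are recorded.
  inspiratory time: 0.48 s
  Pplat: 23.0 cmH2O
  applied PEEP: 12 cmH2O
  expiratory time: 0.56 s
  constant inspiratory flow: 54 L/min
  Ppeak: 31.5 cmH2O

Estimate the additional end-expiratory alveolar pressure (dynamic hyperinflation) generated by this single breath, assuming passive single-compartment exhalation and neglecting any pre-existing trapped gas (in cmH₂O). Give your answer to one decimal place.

Flow: 54 L/min ÷ 60 = 0.9 L/s.
Vt = flow × Ti = 0.9 L/s × 0.48 s × 1000 mL/L = 432.0 mL.
R = (PIP − Pplat)/V̇ = (31.5 − 23.0) / 0.9 = 8.5/0.9 = 9.444 cmH2O·s/L.
C = Vt/(Pplat − PEEP) = 432.0 / (23.0 − 12) = 432.0/11.0 = 39.273 mL/cmH2O.
τ = R × C = 9.444 × 0.03927 L/cmH2O = 0.3709 s.
Fraction remaining = e^(−Te/τ) = e^(−0.56/0.3709) = 0.2209; trapped volume = 432.0 × 0.2209 = 95.429 mL.
Additional alveolar pressure from trapping ≈ V_trapped / C = 95.429 / 39.273 = 2.43 cmH2O.

2.4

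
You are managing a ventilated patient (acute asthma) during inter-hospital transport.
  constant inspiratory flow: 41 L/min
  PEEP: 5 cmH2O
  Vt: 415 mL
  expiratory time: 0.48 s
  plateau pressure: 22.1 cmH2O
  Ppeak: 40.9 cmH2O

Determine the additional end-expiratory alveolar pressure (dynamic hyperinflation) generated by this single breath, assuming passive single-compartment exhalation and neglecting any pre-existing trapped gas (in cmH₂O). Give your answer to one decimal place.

8.3

Flow: 41 L/min ÷ 60 = 0.6833 L/s.
R = (PIP − Pplat)/V̇ = (40.9 − 22.1) / 0.6833 = 18.8/0.6833 = 27.514 cmH2O·s/L.
C = Vt/(Pplat − PEEP) = 415.0 / (22.1 − 5) = 415.0/17.1 = 24.269 mL/cmH2O.
τ = R × C = 27.514 × 0.02427 L/cmH2O = 0.6678 s.
Fraction remaining = e^(−Te/τ) = e^(−0.48/0.6678) = 0.4873; trapped volume = 415.0 × 0.4873 = 202.23 mL.
Additional alveolar pressure from trapping ≈ V_trapped / C = 202.23 / 24.269 = 8.333 cmH2O.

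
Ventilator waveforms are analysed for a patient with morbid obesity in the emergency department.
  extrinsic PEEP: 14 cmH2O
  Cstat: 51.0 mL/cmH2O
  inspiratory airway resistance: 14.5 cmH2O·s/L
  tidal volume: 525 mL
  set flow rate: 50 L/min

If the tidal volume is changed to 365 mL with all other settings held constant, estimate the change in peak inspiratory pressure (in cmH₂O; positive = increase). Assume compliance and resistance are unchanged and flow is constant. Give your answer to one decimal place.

PIP = Vt/C + R·V̇ + PEEP (constant-flow equation of motion).
Only the elastic term changes: ΔPIP = ΔVt / C = (365 − 525) / 51.0 = -3.137 cmH2O.

-3.1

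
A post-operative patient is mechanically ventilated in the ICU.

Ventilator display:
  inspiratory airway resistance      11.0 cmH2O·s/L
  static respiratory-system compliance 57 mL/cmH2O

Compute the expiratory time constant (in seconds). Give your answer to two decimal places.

0.63

τ = R × C = 11.0 × 57 mL/cmH2O = 11.0 × 0.057 L/cmH2O = 0.627 s.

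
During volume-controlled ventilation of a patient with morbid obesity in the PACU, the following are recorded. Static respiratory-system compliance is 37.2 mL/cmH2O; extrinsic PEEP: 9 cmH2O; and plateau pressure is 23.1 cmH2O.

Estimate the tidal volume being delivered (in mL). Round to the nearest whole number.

Vt = Cstat × (Pplat − PEEP) = 37.2 × (23.1 − 9) = 37.2 × 14.1 = 524.52 mL.

525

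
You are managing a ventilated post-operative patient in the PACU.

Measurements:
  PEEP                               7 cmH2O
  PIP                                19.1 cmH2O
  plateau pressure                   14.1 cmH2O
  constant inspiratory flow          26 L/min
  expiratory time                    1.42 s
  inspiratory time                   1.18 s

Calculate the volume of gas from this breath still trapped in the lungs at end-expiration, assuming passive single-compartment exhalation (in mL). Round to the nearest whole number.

93

Flow: 26 L/min ÷ 60 = 0.4333 L/s.
Vt = flow × Ti = 0.4333 L/s × 1.18 s × 1000 mL/L = 511.29 mL.
R = (PIP − Pplat)/V̇ = (19.1 − 14.1) / 0.4333 = 5.0/0.4333 = 11.539 cmH2O·s/L.
C = Vt/(Pplat − PEEP) = 511.29 / (14.1 − 7) = 511.29/7.1 = 72.013 mL/cmH2O.
τ = R × C = 11.539 × 0.07201 L/cmH2O = 0.8309 s.
Fraction remaining = e^(−Te/τ) = e^(−1.42/0.8309) = 0.181.
Trapped volume = 511.29 × 0.181 = 92.543 mL.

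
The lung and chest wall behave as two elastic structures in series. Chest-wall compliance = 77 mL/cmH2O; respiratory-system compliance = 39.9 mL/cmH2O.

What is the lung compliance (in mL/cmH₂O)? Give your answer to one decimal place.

1/CL = 1/Crs − 1/Ccw.
1/CL = 1/39.9 − 1/77 = 0.01208.
CL = 82.781 mL/cmH2O.

82.8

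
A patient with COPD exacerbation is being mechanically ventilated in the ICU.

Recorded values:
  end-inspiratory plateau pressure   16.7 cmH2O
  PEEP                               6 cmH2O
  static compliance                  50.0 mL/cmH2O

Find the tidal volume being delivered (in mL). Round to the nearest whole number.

Vt = Cstat × (Pplat − PEEP) = 50.0 × (16.7 − 6) = 50.0 × 10.7 = 535.0 mL.

535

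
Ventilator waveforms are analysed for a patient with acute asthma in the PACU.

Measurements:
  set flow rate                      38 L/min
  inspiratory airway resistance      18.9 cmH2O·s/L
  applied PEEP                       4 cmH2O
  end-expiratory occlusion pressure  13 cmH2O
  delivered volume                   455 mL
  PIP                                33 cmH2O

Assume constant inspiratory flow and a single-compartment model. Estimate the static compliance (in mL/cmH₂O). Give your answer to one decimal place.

Flow: 38 L/min ÷ 60 = 0.6333 L/s.
Total PEEP = 13 cmH2O (set 4 + intrinsic 9); this is the baseline alveolar pressure.
Equation of motion (constant flow): PIP = Vt/C + R·V̇ + PEEP.
Vt/C = PIP − R·V̇ − PEEP = 33 − 18.9×0.6333 − 13 = 33 − 11.969 − 13 = 8.031 cmH2O.
C = Vt / 8.031 = 455 / 8.031 = 56.655 mL/cmH2O.

56.7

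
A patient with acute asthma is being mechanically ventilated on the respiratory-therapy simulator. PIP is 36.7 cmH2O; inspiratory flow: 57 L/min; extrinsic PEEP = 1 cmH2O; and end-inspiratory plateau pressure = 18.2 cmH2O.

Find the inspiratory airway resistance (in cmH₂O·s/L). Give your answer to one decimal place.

19.5

Flow: 57 L/min ÷ 60 = 0.95 L/s.
Raw = (PIP − Pplat) / flow = (36.7 − 18.2) / 0.95 = 18.5 / 0.95 = 19.474 cmH2O·s/L.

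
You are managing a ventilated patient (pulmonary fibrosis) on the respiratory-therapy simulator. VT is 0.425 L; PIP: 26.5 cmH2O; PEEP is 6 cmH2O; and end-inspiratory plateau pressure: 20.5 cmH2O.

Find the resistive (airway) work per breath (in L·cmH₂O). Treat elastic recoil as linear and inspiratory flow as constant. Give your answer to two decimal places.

With constant inspiratory flow the resistive pressure is constant at PIP − Pplat = 26.5 − 20.5 = 6.0 cmH2O, so resistive work = 6.0 × 0.425 = 2.55 L·cmH2O.

2.55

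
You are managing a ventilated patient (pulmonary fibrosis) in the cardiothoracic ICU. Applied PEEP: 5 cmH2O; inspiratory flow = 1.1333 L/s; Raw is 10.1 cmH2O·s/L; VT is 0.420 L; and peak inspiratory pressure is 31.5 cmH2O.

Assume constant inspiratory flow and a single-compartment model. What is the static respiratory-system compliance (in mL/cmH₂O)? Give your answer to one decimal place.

27.9

Equation of motion (constant flow): PIP = Vt/C + R·V̇ + PEEP.
Vt/C = PIP − R·V̇ − PEEP = 31.5 − 10.1×1.1333 − 5 = 31.5 − 11.446 − 5 = 15.054 cmH2O.
C = Vt / 15.054 = 420 / 15.054 = 27.9 mL/cmH2O.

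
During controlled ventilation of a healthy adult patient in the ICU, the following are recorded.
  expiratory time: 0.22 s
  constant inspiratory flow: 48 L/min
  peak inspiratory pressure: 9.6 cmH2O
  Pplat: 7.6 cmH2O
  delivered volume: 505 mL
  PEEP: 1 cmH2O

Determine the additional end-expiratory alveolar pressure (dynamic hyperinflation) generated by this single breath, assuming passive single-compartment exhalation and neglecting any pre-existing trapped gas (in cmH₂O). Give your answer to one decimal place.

2.1

Flow: 48 L/min ÷ 60 = 0.8 L/s.
R = (PIP − Pplat)/V̇ = (9.6 − 7.6) / 0.8 = 2.0/0.8 = 2.5 cmH2O·s/L.
C = Vt/(Pplat − PEEP) = 505.0 / (7.6 − 1) = 505.0/6.6 = 76.515 mL/cmH2O.
τ = R × C = 2.5 × 0.07652 L/cmH2O = 0.1913 s.
Fraction remaining = e^(−Te/τ) = e^(−0.22/0.1913) = 0.3166; trapped volume = 505.0 × 0.3166 = 159.88 mL.
Additional alveolar pressure from trapping ≈ V_trapped / C = 159.88 / 76.515 = 2.09 cmH2O.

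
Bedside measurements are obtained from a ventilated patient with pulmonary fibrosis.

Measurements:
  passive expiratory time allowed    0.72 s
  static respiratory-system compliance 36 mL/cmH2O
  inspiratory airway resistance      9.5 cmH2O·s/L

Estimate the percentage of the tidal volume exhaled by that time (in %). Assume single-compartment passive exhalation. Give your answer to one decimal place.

τ = R × C = 9.5 × 36 mL/cmH2O = 9.5 × 0.036 L/cmH2O = 0.342 s.
Passive exhalation: V(t)/V₀ = e^(−t/τ) = e^(−0.72/0.342) = 0.1218.
Fraction exhaled = 1 − 0.1218 = 0.8782 → 87.82%.

87.8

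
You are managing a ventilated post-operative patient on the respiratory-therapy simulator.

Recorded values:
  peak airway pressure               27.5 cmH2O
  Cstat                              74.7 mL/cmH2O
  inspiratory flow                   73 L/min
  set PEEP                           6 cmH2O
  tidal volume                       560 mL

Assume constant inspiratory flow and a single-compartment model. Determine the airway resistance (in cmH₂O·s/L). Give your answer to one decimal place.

11.5

Flow: 73 L/min ÷ 60 = 1.2167 L/s.
Equation of motion (constant flow): PIP = Vt/C + R·V̇ + PEEP.
R·V̇ = PIP − Vt/C − PEEP = 27.5 − 560/74.7 − 6 = 27.5 − 7.497 − 6 = 14.003 cmH2O.
R = 14.003 / 1.2167 = 11.509 cmH2O·s/L.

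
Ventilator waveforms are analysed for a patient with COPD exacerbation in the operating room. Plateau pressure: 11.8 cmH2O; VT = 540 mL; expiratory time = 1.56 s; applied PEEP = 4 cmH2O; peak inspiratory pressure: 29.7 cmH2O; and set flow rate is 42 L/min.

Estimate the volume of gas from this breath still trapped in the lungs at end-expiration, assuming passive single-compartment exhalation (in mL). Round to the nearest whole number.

224

Flow: 42 L/min ÷ 60 = 0.7 L/s.
R = (PIP − Pplat)/V̇ = (29.7 − 11.8) / 0.7 = 17.9/0.7 = 25.571 cmH2O·s/L.
C = Vt/(Pplat − PEEP) = 540.0 / (11.8 − 4) = 540.0/7.8 = 69.231 mL/cmH2O.
τ = R × C = 25.571 × 0.06923 L/cmH2O = 1.77 s.
Fraction remaining = e^(−Te/τ) = e^(−1.56/1.77) = 0.4142.
Trapped volume = 540.0 × 0.4142 = 223.67 mL.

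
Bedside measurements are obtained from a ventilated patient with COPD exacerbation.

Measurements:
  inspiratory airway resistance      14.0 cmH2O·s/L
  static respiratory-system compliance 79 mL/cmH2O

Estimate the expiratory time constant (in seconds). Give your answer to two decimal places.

τ = R × C = 14.0 × 79 mL/cmH2O = 14.0 × 0.079 L/cmH2O = 1.106 s.

1.11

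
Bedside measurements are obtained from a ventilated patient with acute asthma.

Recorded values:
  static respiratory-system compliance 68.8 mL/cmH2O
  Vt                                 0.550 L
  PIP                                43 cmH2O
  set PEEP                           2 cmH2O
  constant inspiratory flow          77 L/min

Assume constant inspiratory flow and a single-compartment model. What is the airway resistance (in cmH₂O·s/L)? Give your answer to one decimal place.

25.7

Flow: 77 L/min ÷ 60 = 1.2833 L/s.
Equation of motion (constant flow): PIP = Vt/C + R·V̇ + PEEP.
R·V̇ = PIP − Vt/C − PEEP = 43 − 550/68.8 − 2 = 43 − 7.994 − 2 = 33.006 cmH2O.
R = 33.006 / 1.2833 = 25.72 cmH2O·s/L.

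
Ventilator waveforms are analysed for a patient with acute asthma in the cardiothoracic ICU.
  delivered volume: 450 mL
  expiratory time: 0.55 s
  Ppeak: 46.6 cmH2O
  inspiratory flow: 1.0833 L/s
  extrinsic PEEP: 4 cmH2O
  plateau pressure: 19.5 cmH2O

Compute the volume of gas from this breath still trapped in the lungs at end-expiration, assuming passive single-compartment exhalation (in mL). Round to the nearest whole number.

R = (PIP − Pplat)/V̇ = (46.6 − 19.5) / 1.0833 = 27.1/1.0833 = 25.016 cmH2O·s/L.
C = Vt/(Pplat − PEEP) = 450.0 / (19.5 − 4) = 450.0/15.5 = 29.032 mL/cmH2O.
τ = R × C = 25.016 × 0.02903 L/cmH2O = 0.7262 s.
Fraction remaining = e^(−Te/τ) = e^(−0.55/0.7262) = 0.4689.
Trapped volume = 450.0 × 0.4689 = 211.01 mL.

211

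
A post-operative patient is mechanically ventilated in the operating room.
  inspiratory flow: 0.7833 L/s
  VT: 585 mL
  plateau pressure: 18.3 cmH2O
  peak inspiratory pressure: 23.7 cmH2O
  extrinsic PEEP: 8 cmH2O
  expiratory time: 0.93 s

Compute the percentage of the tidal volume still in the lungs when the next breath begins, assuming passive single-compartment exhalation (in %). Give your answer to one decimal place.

R = (PIP − Pplat)/V̇ = (23.7 − 18.3) / 0.7833 = 5.4/0.7833 = 6.894 cmH2O·s/L.
C = Vt/(Pplat − PEEP) = 585.0 / (18.3 − 8) = 585.0/10.3 = 56.796 mL/cmH2O.
τ = R × C = 6.894 × 0.0568 L/cmH2O = 0.3916 s.
Fraction remaining at end-expiration = e^(−Te/τ) = e^(−0.93/0.3916) = 0.09303 → 9.303%.

9.3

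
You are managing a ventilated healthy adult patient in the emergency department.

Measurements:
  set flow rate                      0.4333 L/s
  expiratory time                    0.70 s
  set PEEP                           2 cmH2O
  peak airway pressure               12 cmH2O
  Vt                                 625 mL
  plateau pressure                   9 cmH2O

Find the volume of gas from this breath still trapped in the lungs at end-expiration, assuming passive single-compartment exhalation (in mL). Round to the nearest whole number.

R = (PIP − Pplat)/V̇ = (12 − 9) / 0.4333 = 3.0/0.4333 = 6.924 cmH2O·s/L.
C = Vt/(Pplat − PEEP) = 625.0 / (9 − 2) = 625.0/7.0 = 89.286 mL/cmH2O.
τ = R × C = 6.924 × 0.08929 L/cmH2O = 0.6182 s.
Fraction remaining = e^(−Te/τ) = e^(−0.70/0.6182) = 0.3223.
Trapped volume = 625.0 × 0.3223 = 201.44 mL.

201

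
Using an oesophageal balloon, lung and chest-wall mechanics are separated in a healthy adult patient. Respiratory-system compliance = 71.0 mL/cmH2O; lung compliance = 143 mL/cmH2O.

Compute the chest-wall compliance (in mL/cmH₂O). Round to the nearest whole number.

1/Ccw = 1/Crs − 1/CL.
1/Ccw = 1/71.0 − 1/143 = 0.007092.
Ccw = 141.0 mL/cmH2O.

141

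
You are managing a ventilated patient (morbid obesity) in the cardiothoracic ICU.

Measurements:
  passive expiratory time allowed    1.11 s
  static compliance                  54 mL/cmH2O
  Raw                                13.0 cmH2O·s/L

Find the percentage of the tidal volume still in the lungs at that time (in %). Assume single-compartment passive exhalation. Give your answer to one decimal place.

τ = R × C = 13.0 × 54 mL/cmH2O = 13.0 × 0.054 L/cmH2O = 0.702 s.
Passive exhalation: V(t)/V₀ = e^(−t/τ) = e^(−1.11/0.702) = 0.2057.
Fraction remaining = 0.2057 → 20.57%.

20.6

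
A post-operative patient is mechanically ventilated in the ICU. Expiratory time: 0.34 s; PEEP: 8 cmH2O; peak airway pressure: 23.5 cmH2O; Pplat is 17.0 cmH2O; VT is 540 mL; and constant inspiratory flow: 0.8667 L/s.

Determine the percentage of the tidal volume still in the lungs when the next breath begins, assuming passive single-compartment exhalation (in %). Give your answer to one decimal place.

R = (PIP − Pplat)/V̇ = (23.5 − 17.0) / 0.8667 = 6.5/0.8667 = 7.5 cmH2O·s/L.
C = Vt/(Pplat − PEEP) = 540.0 / (17.0 − 8) = 540.0/9.0 = 60.0 mL/cmH2O.
τ = R × C = 7.5 × 0.06 L/cmH2O = 0.45 s.
Fraction remaining at end-expiration = e^(−Te/τ) = e^(−0.34/0.45) = 0.4697 → 46.97%.

47.0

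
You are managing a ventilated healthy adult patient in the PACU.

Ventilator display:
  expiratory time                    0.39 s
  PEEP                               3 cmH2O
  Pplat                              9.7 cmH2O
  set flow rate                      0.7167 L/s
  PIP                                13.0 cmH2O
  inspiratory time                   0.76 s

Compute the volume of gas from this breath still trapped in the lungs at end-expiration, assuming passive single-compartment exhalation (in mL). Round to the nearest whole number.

192

Vt = flow × Ti = 0.7167 L/s × 0.76 s × 1000 mL/L = 544.69 mL.
R = (PIP − Pplat)/V̇ = (13.0 − 9.7) / 0.7167 = 3.3/0.7167 = 4.604 cmH2O·s/L.
C = Vt/(Pplat − PEEP) = 544.69 / (9.7 − 3) = 544.69/6.7 = 81.297 mL/cmH2O.
τ = R × C = 4.604 × 0.0813 L/cmH2O = 0.3743 s.
Fraction remaining = e^(−Te/τ) = e^(−0.39/0.3743) = 0.3528.
Trapped volume = 544.69 × 0.3528 = 192.17 mL.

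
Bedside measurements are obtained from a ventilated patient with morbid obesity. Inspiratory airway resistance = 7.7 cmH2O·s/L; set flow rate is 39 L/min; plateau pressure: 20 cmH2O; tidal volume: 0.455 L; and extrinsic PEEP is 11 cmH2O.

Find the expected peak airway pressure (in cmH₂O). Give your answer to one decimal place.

25.0

Flow: 39 L/min ÷ 60 = 0.65 L/s.
PIP = Pplat + Raw × flow = 20 + 7.7 × 0.65 = 20 + 5.005 = 25.005 cmH2O.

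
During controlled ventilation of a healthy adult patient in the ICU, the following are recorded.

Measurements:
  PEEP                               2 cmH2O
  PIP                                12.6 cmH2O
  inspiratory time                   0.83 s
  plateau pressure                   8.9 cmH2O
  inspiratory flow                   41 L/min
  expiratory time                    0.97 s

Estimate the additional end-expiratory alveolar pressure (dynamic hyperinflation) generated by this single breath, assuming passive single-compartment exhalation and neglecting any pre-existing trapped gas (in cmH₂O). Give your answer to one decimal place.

Flow: 41 L/min ÷ 60 = 0.6833 L/s.
Vt = flow × Ti = 0.6833 L/s × 0.83 s × 1000 mL/L = 567.14 mL.
R = (PIP − Pplat)/V̇ = (12.6 − 8.9) / 0.6833 = 3.7/0.6833 = 5.415 cmH2O·s/L.
C = Vt/(Pplat − PEEP) = 567.14 / (8.9 − 2) = 567.14/6.9 = 82.194 mL/cmH2O.
τ = R × C = 5.415 × 0.08219 L/cmH2O = 0.4451 s.
Fraction remaining = e^(−Te/τ) = e^(−0.97/0.4451) = 0.1131; trapped volume = 567.14 × 0.1131 = 64.144 mL.
Additional alveolar pressure from trapping ≈ V_trapped / C = 64.144 / 82.194 = 0.7804 cmH2O.

0.8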